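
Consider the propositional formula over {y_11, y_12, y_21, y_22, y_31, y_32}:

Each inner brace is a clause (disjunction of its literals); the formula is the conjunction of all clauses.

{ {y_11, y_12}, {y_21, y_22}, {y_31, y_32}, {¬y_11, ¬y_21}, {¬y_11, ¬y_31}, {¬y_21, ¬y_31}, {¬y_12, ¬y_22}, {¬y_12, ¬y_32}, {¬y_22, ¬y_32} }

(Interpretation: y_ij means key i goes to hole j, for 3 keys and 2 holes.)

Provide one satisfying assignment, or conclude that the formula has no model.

UNSATISFIABLE

Branch on y_11: set y_11 = True.
The clause (¬y_21) is unit, so y_21 = False.
The clause (y_22) is unit, so y_22 = True.
The clause (¬y_31) is unit, so y_31 = False.
The clause (y_32) is unit, so y_32 = True.
But (¬y_32) is also a unit clause — contradiction.
Undo y_11 and try y_11 = False.
The clause (y_12) is unit, so y_12 = True.
The clause (¬y_22) is unit, so y_22 = False.
The clause (y_21) is unit, so y_21 = True.
The clause (¬y_31) is unit, so y_31 = False.
The clause (y_32) is unit, so y_32 = True.
But (¬y_32) is also a unit clause — contradiction.
Neither y_11 = True nor y_11 = False works.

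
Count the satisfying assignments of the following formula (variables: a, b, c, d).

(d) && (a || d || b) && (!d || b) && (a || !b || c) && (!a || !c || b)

3

There are 2^4 = 16 truth assignments over (a, b, c, d).
Split on d. With d = true, the clauses containing d are satisfied and !d drops from the rest; 3 of the 2^3 = 8 assignments to the other variables satisfy what remains.
With d = false, by the same count on the reduced clause set, 0 assignments work.
(One model: a=F, b=T, c=T, d=T.)
Total: 3 + 0 = 3.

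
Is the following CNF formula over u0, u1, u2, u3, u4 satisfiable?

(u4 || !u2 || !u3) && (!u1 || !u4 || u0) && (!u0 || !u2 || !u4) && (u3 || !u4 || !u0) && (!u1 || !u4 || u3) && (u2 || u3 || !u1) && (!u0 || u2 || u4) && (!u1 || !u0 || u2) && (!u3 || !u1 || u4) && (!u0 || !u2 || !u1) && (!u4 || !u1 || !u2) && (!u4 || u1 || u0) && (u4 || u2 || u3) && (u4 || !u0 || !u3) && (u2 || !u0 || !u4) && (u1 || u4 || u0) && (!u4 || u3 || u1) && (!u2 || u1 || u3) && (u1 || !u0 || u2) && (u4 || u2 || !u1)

Satisfiable

Suppose u4 = false.
Suppose u2 = true.
Unit clause (!u3) forces u3 = false.
Unit clause (u1) forces u1 = true.
Unit clause (!u0) forces u0 = false.
All clauses are satisfied.
A satisfying assignment: u0 ↦ false, u1 ↦ true, u2 ↦ true, u3 ↦ false, u4 ↦ false.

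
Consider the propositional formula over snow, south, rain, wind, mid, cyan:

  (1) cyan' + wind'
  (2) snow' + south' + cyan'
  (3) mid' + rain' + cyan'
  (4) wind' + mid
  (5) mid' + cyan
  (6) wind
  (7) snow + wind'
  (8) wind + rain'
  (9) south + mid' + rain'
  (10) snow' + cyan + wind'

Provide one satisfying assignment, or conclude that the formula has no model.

UNSATISFIABLE

(wind) alone gives wind = 1.
(cyan') alone gives cyan = 0.
(mid) alone gives mid = 1.
That conflicts with the unit clause (mid').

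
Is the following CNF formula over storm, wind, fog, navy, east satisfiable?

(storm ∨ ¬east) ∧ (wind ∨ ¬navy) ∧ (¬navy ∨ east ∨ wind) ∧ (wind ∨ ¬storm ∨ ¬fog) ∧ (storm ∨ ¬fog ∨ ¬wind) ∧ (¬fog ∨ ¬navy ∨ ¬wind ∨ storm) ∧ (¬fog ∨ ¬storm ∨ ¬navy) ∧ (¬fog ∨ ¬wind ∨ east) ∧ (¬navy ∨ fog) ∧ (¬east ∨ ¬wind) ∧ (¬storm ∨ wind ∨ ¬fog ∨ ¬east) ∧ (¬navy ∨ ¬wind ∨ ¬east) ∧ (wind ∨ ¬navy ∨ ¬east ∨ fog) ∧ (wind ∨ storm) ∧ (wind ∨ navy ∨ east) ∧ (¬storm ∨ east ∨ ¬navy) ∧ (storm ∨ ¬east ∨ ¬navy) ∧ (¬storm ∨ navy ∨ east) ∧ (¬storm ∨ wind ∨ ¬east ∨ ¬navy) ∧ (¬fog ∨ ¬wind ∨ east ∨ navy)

Branch on storm: set storm = False.
The clause (¬east) is unit, so east = False.
The clause (wind) is unit, so wind = True.
The clause (¬fog) is unit, so fog = False.
The clause (¬navy) is unit, so navy = False.
Every clause now holds.
A satisfying assignment: storm=False, wind=True, fog=False, navy=False, east=False.

Yes, satisfiable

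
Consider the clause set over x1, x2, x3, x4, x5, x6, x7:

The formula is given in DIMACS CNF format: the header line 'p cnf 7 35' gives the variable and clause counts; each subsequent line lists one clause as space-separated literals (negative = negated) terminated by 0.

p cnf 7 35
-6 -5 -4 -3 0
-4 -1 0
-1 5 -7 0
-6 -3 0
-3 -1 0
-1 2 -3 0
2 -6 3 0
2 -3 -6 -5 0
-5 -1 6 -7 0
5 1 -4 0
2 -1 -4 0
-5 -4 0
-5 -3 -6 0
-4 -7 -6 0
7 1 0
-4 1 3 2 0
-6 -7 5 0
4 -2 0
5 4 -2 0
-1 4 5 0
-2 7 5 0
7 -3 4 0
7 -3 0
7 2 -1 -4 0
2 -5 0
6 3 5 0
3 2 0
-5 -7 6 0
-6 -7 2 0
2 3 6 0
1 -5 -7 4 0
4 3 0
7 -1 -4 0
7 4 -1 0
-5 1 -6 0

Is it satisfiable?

Case x4 = False:
From the singleton clause (¬x2), x2 = False.
From the singleton clause (¬x5), x5 = False.
From the singleton clause (¬x1), x1 = False.
From the singleton clause (x7), x7 = True.
From the singleton clause (¬x6), x6 = False.
From the singleton clause (x3), x3 = True.
All clauses are satisfied.
A satisfying assignment: x1=False,  x2=False,  x3=True,  x4=False,  x5=False,  x6=False,  x7=True.

Yes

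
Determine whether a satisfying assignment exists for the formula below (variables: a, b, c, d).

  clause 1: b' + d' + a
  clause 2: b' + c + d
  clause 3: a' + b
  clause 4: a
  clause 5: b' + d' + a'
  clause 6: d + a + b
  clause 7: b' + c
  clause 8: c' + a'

The clause (a) is unit, so a = 1.
The clause (b) is unit, so b = 1.
The clause (d') is unit, so d = 0.
The clause (c) is unit, so c = 1.
Now (c') is unsatisfied and unit — conflict.
No assignment satisfies every clause.

No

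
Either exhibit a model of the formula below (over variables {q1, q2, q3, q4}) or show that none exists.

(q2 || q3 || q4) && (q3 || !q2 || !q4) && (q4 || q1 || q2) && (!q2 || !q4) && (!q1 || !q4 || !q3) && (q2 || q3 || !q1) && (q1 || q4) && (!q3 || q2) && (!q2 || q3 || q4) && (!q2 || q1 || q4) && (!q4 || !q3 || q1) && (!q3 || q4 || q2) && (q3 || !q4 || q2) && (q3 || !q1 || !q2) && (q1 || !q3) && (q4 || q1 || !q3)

Branch on q2: set q2 = true.
From the singleton clause (!q4), q4 = false.
From the singleton clause (q1), q1 = true.
From the singleton clause (q3), q3 = true.
This assignment satisfies each clause.

q1 ↦ true, q2 ↦ true, q3 ↦ true, q4 ↦ false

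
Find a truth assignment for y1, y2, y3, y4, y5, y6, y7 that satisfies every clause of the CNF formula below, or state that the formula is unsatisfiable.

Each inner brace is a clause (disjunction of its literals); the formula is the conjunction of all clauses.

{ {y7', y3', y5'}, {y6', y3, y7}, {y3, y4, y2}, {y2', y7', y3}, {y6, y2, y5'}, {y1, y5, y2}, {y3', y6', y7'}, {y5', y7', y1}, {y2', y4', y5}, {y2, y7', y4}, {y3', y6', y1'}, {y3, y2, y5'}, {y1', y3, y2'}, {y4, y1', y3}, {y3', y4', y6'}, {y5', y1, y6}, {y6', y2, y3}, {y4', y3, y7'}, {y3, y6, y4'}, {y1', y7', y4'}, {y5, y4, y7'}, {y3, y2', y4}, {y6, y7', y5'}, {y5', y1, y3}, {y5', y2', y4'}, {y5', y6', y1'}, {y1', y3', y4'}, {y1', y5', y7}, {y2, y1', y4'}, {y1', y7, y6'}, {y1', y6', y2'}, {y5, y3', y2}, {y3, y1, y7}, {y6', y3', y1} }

y1: 0; y2: 1; y3: 1; y4: 0; y5: 0; y6: 0; y7: 0

Branch on y7: set y7 = 0.
Branch on y6: set y6 = 0.
Branch on y2: set y2 = 1.
Branch on y4: set y4 = 0.
The clause (y3) is unit, so y3 = 1.
Branch on y5: set y5 = 0.
All clauses hold; y1 can take either value.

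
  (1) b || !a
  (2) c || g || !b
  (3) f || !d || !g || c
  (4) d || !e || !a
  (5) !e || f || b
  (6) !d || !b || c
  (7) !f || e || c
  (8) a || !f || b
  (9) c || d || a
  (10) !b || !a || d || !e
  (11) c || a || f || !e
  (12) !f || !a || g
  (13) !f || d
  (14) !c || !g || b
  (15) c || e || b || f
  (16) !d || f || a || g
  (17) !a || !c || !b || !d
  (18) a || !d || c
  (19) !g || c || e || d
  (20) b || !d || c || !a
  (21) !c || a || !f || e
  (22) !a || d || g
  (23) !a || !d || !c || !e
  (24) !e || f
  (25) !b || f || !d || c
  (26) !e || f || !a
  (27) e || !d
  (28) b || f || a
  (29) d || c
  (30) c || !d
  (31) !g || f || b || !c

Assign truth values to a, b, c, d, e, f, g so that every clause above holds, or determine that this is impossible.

Case b = true:
Case c = true:
Case f = false:
The clause (!e) is unit, so e = false.
The clause (!d) is unit, so d = false.
Case a = true:
The clause (g) is unit, so g = true.
All clauses are satisfied.

a ↦ true,  b ↦ true,  c ↦ true,  d ↦ false,  e ↦ false,  f ↦ false,  g ↦ true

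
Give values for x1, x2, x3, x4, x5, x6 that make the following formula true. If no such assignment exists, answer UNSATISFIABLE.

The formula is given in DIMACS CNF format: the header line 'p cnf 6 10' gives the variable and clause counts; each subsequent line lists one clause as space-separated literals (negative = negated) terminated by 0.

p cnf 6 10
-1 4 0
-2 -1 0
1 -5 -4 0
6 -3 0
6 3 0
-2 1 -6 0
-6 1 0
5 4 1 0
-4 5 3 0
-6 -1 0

UNSATISFIABLE

Suppose x1 = False.
From the singleton clause (¬x6), x6 = False.
From the singleton clause (¬x3), x3 = False.
But (x3) is also a unit clause — contradiction.
So x1 must be the other value — set x1 = True.
From the singleton clause (x4), x4 = True.
From the singleton clause (¬x2), x2 = False.
From the singleton clause (¬x6), x6 = False.
From the singleton clause (¬x3), x3 = False.
But (x3) is also a unit clause — contradiction.
Neither x1 = True nor x1 = False works.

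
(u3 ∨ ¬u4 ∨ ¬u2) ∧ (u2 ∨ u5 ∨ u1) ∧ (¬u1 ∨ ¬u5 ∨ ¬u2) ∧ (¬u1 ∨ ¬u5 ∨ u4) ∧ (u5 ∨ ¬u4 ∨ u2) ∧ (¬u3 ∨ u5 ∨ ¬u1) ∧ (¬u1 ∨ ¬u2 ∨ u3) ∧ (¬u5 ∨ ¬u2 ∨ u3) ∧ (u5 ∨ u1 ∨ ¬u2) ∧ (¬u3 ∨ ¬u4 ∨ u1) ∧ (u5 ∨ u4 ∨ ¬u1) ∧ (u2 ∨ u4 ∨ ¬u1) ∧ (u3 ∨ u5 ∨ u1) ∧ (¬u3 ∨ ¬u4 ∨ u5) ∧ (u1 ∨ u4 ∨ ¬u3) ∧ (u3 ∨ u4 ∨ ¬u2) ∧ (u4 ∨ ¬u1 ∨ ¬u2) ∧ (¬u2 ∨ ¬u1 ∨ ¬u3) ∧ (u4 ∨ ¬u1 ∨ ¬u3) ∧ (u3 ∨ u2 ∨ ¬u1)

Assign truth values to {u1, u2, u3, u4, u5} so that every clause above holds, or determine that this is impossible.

Try u3 = False.
Try u4 = True.
(¬u2) alone gives u2 = False.
(u5) alone gives u5 = True.
(¬u1) alone gives u1 = False.
Every clause now holds.

u1 ↦ False,  u2 ↦ False,  u3 ↦ False,  u4 ↦ True,  u5 ↦ True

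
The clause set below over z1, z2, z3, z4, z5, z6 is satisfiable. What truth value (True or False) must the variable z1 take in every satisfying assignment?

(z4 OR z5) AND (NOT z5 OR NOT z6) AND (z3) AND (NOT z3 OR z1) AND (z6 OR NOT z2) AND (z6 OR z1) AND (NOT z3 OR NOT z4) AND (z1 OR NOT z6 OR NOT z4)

Suppose z1 = false.
From the singleton clause (z3), z3 = true.
That conflicts with the unit clause (NOT z3).
So every satisfying assignment has z1 = True.

True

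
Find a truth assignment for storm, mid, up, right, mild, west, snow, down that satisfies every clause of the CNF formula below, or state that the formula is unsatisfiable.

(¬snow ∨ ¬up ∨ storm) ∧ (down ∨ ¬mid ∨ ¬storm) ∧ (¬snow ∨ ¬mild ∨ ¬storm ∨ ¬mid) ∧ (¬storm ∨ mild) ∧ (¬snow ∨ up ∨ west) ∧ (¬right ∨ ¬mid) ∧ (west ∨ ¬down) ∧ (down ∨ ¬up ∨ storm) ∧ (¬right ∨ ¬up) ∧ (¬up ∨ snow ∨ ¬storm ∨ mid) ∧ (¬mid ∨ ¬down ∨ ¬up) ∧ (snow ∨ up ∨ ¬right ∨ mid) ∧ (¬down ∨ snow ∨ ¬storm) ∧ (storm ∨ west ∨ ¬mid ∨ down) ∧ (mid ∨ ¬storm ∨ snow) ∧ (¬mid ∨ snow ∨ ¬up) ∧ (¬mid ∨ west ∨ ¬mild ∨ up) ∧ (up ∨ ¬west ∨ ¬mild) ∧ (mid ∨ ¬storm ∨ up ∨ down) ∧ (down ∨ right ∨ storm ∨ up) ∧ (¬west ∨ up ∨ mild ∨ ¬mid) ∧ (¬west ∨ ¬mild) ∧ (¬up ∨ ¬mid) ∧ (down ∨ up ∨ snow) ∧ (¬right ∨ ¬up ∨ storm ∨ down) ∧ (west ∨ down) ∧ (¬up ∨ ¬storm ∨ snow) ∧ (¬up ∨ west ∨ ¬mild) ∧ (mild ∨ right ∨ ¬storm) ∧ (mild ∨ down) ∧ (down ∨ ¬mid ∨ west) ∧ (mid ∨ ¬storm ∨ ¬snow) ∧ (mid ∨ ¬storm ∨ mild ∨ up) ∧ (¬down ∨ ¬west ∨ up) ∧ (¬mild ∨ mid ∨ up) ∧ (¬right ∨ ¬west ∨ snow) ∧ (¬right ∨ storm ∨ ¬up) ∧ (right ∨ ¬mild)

storm ↦ False, mid ↦ False, up ↦ True, right ↦ False, mild ↦ False, west ↦ True, snow ↦ False, down ↦ True

Branch on storm: set storm = False.
Branch on snow: set snow = False.
Branch on right: set right = False.
(¬mild) alone gives mild = False.
(down) alone gives down = True.
(west) alone gives west = True.
(up) alone gives up = True.
(¬mid) alone gives mid = False.
All clauses are satisfied.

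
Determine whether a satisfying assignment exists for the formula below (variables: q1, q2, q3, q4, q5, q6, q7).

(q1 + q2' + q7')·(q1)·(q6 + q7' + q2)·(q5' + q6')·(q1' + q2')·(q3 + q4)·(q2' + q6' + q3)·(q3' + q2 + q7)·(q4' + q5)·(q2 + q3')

Yes, satisfiable

From the singleton clause (q1), q1 = 1.
From the singleton clause (q2'), q2 = 0.
From the singleton clause (q3'), q3 = 0.
From the singleton clause (q4), q4 = 1.
From the singleton clause (q5), q5 = 1.
From the singleton clause (q6'), q6 = 0.
From the singleton clause (q7'), q7 = 0.
All clauses are satisfied.
A satisfying assignment: q1: 1; q2: 0; q3: 0; q4: 1; q5: 1; q6: 0; q7: 0.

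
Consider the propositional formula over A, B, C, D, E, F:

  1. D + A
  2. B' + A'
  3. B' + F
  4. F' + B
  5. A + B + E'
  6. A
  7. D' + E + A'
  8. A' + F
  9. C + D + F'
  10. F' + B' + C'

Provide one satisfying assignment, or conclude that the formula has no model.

UNSATISFIABLE

The clause (A) is unit, so A = 1.
The clause (B') is unit, so B = 0.
The clause (F') is unit, so F = 0.
Now (F) is unsatisfied and unit — conflict.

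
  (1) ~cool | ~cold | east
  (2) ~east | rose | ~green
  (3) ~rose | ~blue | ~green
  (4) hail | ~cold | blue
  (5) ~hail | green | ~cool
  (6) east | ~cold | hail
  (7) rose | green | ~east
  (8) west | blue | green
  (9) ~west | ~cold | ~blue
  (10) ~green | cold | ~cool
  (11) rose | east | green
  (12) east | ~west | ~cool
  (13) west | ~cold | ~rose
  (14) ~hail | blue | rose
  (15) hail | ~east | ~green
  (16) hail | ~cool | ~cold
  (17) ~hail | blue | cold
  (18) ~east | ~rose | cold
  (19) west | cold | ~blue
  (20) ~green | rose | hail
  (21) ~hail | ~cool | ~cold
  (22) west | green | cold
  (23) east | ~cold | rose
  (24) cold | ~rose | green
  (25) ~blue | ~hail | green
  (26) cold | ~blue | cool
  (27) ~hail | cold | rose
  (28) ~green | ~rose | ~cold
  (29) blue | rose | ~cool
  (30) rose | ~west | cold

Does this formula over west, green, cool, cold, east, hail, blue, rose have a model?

Yes

Try cool = 0.
Try cold = 0.
The clause (~blue) is unit, so blue = 0.
The clause (~hail) is unit, so hail = 0.
Try west = 0.
The clause (green) is unit, so green = 1.
The clause (~east) is unit, so east = 0.
The clause (rose) is unit, so rose = 1.
This assignment satisfies each clause.
A satisfying assignment: west: 0; green: 1; cool: 0; cold: 0; east: 0; hail: 0; blue: 0; rose: 1.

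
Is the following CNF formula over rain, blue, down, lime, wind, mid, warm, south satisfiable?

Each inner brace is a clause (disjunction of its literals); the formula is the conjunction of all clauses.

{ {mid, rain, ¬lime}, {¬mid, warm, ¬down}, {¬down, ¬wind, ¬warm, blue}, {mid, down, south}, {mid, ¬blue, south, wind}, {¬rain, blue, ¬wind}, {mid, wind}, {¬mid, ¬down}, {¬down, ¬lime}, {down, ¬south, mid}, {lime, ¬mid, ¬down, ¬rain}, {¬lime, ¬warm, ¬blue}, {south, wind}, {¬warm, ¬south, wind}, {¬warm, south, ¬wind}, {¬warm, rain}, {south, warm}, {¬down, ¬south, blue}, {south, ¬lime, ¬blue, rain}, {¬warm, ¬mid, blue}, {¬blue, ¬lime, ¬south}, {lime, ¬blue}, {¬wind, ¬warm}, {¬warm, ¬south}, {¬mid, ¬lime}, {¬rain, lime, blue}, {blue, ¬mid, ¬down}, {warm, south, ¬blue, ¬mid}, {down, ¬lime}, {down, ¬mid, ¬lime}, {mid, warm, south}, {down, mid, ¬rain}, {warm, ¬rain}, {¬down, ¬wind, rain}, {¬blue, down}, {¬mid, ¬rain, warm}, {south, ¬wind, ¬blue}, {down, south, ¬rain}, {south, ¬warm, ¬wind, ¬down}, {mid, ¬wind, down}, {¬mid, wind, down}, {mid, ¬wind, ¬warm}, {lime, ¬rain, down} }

Try mid = True.
Unit clause (¬down) forces down = False.
Unit clause (¬lime) forces lime = False.
Unit clause (¬blue) forces blue = False.
Unit clause (¬warm) forces warm = False.
Unit clause (south) forces south = True.
Unit clause (¬rain) forces rain = False.
Unit clause (wind) forces wind = True.
Every clause now holds.
A satisfying assignment: rain ↦ False; blue ↦ False; down ↦ False; lime ↦ False; wind ↦ True; mid ↦ True; warm ↦ False; south ↦ True.

Satisfiable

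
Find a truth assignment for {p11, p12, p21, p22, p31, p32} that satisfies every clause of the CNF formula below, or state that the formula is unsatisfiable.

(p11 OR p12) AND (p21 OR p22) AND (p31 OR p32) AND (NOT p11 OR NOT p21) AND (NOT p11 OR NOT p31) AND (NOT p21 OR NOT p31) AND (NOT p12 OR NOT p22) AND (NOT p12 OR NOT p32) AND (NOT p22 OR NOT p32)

UNSATISFIABLE

Branch on p11: set p11 = true.
Unit clause (NOT p21) forces p21 = false.
Unit clause (p22) forces p22 = true.
Unit clause (NOT p31) forces p31 = false.
Unit clause (p32) forces p32 = true.
But (NOT p32) is also a unit clause — contradiction.
Backtrack on p11: now try p11 = false.
Unit clause (p12) forces p12 = true.
Unit clause (NOT p22) forces p22 = false.
Unit clause (p21) forces p21 = true.
Unit clause (NOT p31) forces p31 = false.
Unit clause (p32) forces p32 = true.
But (NOT p32) is also a unit clause — contradiction.
Both values of p11 lead to a conflict.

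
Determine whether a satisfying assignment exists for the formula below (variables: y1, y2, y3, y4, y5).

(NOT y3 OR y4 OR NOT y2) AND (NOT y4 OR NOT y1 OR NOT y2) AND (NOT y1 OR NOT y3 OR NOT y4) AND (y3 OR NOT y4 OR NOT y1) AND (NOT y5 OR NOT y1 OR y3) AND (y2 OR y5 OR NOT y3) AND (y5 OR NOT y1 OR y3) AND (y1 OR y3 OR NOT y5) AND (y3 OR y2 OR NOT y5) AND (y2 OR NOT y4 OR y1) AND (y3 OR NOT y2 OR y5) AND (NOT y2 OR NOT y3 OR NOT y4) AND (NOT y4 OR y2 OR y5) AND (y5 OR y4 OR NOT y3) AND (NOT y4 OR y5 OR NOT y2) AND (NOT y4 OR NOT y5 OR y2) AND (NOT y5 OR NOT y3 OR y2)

Branch on y3: set y3 = false.
Branch on y4: set y4 = false.
Branch on y5: set y5 = false.
(NOT y1) alone gives y1 = false.
(NOT y2) alone gives y2 = false.
All clauses are satisfied.
A satisfying assignment: y1=false,  y2=false,  y3=false,  y4=false,  y5=false.

Yes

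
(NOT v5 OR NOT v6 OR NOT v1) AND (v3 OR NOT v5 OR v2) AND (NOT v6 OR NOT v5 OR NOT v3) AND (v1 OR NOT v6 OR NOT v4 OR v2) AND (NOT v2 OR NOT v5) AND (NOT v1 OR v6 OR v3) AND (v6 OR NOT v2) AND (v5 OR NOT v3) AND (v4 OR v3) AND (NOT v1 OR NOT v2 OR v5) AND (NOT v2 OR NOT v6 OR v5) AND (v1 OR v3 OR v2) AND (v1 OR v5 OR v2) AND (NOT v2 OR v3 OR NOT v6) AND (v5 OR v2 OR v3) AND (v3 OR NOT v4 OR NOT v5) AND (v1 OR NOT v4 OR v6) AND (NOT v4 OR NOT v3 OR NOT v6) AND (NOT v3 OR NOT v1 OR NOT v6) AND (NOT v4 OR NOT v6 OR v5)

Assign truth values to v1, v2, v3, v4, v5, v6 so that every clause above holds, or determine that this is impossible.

v1=true,  v2=false,  v3=true,  v4=false,  v5=true,  v6=false

Try v2 = false.
Try v3 = true.
Unit clause (v5) forces v5 = true.
Unit clause (NOT v6) forces v6 = false.
Try v1 = true.
No clause remains; v4 is free.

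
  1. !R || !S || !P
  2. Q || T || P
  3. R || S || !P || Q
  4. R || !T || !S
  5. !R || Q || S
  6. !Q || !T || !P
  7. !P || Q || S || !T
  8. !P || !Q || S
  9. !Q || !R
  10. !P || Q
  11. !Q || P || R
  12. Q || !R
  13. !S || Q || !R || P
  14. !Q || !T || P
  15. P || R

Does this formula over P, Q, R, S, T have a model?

Yes, satisfiable

Try Q = true.
The clause (!R) is unit, so R = false.
The clause (P) is unit, so P = true.
The clause (!T) is unit, so T = false.
The clause (S) is unit, so S = true.
All clauses are satisfied.
A satisfying assignment: P=true,  Q=true,  R=false,  S=true,  T=false.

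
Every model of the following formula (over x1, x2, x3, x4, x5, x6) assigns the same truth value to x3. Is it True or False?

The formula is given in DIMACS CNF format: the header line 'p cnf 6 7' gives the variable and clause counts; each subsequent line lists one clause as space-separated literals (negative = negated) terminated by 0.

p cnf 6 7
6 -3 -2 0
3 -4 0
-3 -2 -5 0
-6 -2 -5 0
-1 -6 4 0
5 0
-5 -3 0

Suppose x3 = True.
The clause (x5) is unit, so x5 = True.
That conflicts with the unit clause (¬x5).
So every satisfying assignment has x3 = False.

False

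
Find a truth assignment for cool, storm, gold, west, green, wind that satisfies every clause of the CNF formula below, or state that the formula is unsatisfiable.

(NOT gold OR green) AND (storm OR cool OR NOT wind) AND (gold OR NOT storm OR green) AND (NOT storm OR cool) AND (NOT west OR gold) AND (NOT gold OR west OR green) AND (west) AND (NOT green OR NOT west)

UNSATISFIABLE

(west) alone gives west = true.
(gold) alone gives gold = true.
(green) alone gives green = true.
That conflicts with the unit clause (NOT green).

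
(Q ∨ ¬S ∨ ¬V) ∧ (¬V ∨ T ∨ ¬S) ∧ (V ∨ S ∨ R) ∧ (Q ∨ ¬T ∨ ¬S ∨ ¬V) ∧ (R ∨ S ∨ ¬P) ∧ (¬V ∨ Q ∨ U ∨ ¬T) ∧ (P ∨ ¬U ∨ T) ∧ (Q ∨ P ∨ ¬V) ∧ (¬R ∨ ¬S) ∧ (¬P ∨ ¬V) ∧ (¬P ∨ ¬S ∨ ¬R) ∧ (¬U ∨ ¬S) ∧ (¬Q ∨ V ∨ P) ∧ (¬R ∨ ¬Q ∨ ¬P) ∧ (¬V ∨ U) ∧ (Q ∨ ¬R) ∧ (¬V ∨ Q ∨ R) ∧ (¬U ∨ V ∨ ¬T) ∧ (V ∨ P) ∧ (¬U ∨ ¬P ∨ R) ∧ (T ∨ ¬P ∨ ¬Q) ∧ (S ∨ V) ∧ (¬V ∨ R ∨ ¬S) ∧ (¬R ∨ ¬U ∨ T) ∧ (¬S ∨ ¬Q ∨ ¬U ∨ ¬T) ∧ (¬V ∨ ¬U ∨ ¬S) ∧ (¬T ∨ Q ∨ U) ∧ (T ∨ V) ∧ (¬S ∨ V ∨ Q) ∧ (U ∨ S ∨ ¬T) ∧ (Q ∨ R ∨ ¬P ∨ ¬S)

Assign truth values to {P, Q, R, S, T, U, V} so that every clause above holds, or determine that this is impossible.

P=False; Q=True; R=False; S=False; T=True; U=True; V=True

Suppose R = False.
Suppose V = True.
The clause (¬P) is unit, so P = False.
The clause (Q) is unit, so Q = True.
The clause (U) is unit, so U = True.
The clause (T) is unit, so T = True.
The clause (¬S) is unit, so S = False.
All clauses are satisfied.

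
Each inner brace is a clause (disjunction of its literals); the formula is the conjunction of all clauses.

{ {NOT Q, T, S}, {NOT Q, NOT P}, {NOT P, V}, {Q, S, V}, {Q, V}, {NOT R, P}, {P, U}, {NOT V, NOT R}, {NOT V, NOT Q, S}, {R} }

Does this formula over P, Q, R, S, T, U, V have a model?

No, unsatisfiable

Unit clause (R) forces R = true.
Unit clause (P) forces P = true.
Unit clause (NOT Q) forces Q = false.
Unit clause (V) forces V = true.
That conflicts with the unit clause (NOT V).
No assignment satisfies every clause.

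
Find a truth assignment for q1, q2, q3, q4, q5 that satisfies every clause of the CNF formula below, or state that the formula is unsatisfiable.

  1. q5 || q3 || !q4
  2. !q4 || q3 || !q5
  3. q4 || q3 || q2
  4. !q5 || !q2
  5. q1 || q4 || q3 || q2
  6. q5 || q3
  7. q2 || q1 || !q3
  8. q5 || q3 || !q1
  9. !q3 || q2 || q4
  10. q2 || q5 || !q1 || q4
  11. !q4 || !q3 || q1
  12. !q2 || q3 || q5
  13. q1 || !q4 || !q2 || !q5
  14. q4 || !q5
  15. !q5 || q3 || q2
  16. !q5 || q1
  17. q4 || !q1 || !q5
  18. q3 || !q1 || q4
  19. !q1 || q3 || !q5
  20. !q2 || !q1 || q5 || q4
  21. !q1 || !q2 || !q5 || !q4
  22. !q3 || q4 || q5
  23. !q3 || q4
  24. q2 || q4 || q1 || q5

Suppose q5 = false.
(q3) alone gives q3 = true.
(q4) alone gives q4 = true.
(q1) alone gives q1 = true.
All clauses hold; q2 can take either value.

q1: true, q2: false, q3: true, q4: true, q5: false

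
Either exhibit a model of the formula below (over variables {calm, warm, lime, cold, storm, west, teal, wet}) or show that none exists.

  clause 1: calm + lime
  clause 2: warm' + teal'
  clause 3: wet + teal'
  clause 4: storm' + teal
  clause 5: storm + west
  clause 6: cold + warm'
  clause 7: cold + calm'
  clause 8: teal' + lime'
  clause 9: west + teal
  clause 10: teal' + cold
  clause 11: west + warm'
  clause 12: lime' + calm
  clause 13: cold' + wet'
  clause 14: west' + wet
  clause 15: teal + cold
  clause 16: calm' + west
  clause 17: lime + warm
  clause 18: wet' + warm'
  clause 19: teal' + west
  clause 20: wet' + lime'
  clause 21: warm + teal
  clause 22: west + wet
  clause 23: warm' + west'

UNSATISFIABLE

Suppose calm = 1.
The clause (cold) is unit, so cold = 1.
The clause (wet') is unit, so wet = 0.
The clause (teal') is unit, so teal = 0.
The clause (storm') is unit, so storm = 0.
The clause (west) is unit, so west = 1.
But (west') is also a unit clause — contradiction.
Backtrack on calm: now try calm = 0.
The clause (lime) is unit, so lime = 1.
But (lime') is also a unit clause — contradiction.
Both values of calm lead to a conflict.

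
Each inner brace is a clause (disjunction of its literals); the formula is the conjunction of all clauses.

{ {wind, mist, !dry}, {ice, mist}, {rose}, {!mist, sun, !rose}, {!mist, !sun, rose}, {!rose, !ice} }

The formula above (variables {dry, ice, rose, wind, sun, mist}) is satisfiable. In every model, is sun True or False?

True

Suppose sun = false.
The clause (rose) is unit, so rose = true.
The clause (!mist) is unit, so mist = false.
The clause (ice) is unit, so ice = true.
But (!ice) is also a unit clause — contradiction.
So every satisfying assignment has sun = True.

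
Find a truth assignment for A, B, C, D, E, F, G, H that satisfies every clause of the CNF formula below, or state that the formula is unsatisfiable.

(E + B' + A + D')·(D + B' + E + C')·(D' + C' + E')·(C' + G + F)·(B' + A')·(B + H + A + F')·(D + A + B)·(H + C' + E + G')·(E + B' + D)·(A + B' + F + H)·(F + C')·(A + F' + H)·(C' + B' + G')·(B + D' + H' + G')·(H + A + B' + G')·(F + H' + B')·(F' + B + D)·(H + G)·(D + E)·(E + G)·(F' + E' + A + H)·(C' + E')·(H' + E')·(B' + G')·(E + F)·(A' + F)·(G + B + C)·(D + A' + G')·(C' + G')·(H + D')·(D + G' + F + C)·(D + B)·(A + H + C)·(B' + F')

Branch on B: set B = 0.
(D) alone gives D = 1.
(H) alone gives H = 1.
(G') alone gives G = 0.
(E) alone gives E = 1.
That conflicts with the unit clause (E').
So B must be the other value — set B = 1.
(A') alone gives A = 0.
(G') alone gives G = 0.
(H) alone gives H = 1.
(F) alone gives F = 1.
That conflicts with the unit clause (F').
Both values of B lead to a conflict.

UNSATISFIABLE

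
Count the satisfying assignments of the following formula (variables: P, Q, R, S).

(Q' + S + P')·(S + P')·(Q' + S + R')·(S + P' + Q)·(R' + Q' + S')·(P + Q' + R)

There are 2^4 = 16 truth assignments over (P, Q, R, S).
Check each against the 6 clauses (columns in the order P, Q, R, S):
  F F F F  ✓ satisfies all
  F F F T  ✓ satisfies all
  F F T F  ✓ satisfies all
  F F T T  ✓ satisfies all
  F T F F  ✗ fails (P + Q' + R)
  F T F T  ✗ fails (P + Q' + R)
  F T T F  ✗ fails (Q' + S + R')
  F T T T  ✗ fails (R' + Q' + S')
  T F F F  ✗ fails (S + P')
  T F F T  ✓ satisfies all
  T F T F  ✗ fails (S + P')
  T F T T  ✓ satisfies all
  T T F F  ✗ fails (Q' + S + P')
  T T F T  ✓ satisfies all
  T T T F  ✗ fails (Q' + S + P')
  T T T T  ✗ fails (R' + Q' + S')
7 of the 16 rows are models.

7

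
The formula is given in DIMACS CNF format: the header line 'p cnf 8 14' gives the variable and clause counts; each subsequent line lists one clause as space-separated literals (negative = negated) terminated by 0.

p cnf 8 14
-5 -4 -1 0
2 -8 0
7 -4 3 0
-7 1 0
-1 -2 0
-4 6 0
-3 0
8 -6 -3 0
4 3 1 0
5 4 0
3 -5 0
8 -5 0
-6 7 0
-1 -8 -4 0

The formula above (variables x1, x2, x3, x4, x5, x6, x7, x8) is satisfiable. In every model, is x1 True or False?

True

Suppose x1 = False.
(¬x7) alone gives x7 = False.
(¬x3) alone gives x3 = False.
(¬x4) alone gives x4 = False.
Now (x4) is unsatisfied and unit — conflict.
So every satisfying assignment has x1 = True.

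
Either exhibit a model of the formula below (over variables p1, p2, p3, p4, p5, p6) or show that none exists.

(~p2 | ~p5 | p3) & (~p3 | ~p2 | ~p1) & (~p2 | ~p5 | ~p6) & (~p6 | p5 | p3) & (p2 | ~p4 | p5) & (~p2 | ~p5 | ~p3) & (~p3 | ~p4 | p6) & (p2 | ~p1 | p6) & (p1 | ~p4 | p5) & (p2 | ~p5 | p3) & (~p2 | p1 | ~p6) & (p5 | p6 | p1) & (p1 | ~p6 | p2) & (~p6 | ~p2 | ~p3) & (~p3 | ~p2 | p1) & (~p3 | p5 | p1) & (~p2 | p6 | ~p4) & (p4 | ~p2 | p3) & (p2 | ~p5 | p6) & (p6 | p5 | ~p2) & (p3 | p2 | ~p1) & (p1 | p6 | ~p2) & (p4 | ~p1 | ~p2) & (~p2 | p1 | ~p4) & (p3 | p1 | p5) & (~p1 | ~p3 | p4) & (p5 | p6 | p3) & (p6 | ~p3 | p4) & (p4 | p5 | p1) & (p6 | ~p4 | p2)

p1: 1; p2: 0; p3: 1; p4: 1; p5: 1; p6: 1

Case p2 = 0:
Case p4 = 1:
(p5) alone gives p5 = 1.
(p3) alone gives p3 = 1.
(p6) alone gives p6 = 1.
(p1) alone gives p1 = 1.
Every clause now holds.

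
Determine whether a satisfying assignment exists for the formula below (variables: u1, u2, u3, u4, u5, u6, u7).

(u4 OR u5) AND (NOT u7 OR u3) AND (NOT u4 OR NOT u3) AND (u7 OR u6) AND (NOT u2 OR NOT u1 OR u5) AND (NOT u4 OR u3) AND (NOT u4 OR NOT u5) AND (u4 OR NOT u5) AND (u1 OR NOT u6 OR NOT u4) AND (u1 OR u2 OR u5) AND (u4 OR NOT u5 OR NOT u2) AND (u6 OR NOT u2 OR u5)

Unsatisfiable

Branch on u4: set u4 = true.
From the singleton clause (NOT u3), u3 = false.
That conflicts with the unit clause (u3).
That branch fails; take u4 = false instead.
From the singleton clause (u5), u5 = true.
That conflicts with the unit clause (NOT u5).
Both values of u4 lead to a conflict.
No assignment satisfies every clause.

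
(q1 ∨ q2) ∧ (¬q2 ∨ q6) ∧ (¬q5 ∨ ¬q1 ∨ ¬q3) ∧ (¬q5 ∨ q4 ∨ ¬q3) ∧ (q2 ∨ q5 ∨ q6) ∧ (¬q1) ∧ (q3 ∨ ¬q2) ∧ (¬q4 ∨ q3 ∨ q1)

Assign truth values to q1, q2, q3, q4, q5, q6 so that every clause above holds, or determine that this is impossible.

q1: False; q2: True; q3: True; q4: True; q5: True; q6: True

Unit clause (¬q1) forces q1 = False.
Unit clause (q2) forces q2 = True.
Unit clause (q6) forces q6 = True.
Unit clause (q3) forces q3 = True.
Branch on q5: set q5 = True.
Unit clause (q4) forces q4 = True.
Every clause now holds.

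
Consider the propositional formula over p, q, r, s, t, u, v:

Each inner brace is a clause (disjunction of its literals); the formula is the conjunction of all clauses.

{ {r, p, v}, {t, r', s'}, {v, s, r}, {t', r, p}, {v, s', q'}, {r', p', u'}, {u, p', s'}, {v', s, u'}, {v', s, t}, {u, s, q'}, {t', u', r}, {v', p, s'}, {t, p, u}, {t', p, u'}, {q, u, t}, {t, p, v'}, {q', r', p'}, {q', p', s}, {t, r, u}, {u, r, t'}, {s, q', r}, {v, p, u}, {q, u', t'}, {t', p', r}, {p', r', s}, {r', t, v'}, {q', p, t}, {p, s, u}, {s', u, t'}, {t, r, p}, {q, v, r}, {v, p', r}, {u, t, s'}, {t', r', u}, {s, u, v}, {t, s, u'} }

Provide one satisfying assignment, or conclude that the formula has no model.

Branch on r: set r = 0.
Branch on p: set p = 1.
From the singleton clause (t'), t = 0.
From the singleton clause (u), u = 1.
From the singleton clause (v), v = 1.
From the singleton clause (s), s = 1.
No clause remains; q is free.

p=1, q=1, r=0, s=1, t=0, u=1, v=1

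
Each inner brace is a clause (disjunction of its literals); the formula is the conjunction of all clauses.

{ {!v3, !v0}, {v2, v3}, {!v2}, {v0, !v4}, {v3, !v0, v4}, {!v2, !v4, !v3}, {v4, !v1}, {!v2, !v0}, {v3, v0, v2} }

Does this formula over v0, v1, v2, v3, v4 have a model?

Yes, satisfiable

The clause (!v2) is unit, so v2 = false.
The clause (v3) is unit, so v3 = true.
The clause (!v0) is unit, so v0 = false.
The clause (!v4) is unit, so v4 = false.
The clause (!v1) is unit, so v1 = false.
Every clause now holds.
A satisfying assignment: v0: false, v1: false, v2: false, v3: true, v4: false.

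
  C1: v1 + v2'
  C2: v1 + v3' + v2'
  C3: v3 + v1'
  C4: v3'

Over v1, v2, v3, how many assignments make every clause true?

1

There are 2^3 = 8 truth assignments over (v1, v2, v3).
Check each against the 4 clauses (columns in the order v1, v2, v3):
  F F F  ✓ satisfies all
  F F T  ✗ fails (v3')
  F T F  ✗ fails (v1 + v2')
  F T T  ✗ fails (v1 + v2')
  T F F  ✗ fails (v3 + v1')
  T F T  ✗ fails (v3')
  T T F  ✗ fails (v3 + v1')
  T T T  ✗ fails (v3')
1 of the 8 rows is a model.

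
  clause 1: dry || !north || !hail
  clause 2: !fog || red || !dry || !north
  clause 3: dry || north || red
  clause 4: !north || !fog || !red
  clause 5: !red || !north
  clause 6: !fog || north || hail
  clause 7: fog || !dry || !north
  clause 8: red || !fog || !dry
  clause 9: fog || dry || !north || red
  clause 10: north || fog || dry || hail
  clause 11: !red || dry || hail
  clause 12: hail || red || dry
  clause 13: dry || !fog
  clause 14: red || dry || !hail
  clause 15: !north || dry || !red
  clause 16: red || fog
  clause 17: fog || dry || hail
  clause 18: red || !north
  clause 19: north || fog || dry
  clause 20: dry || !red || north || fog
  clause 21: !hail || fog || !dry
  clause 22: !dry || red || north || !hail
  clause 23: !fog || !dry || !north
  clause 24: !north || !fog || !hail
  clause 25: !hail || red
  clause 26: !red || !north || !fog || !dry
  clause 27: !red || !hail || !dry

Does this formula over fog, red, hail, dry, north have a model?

Suppose red = true.
The clause (!north) is unit, so north = false.
Suppose fog = false.
The clause (dry) is unit, so dry = true.
The clause (!hail) is unit, so hail = false.
This assignment satisfies each clause.
A satisfying assignment: fog: false; red: true; hail: false; dry: true; north: false.

Yes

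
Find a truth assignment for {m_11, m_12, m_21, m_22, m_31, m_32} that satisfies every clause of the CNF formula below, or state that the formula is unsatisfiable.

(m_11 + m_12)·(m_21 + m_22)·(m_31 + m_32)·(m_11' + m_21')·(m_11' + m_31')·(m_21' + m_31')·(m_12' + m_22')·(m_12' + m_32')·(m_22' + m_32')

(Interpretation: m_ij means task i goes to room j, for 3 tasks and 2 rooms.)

Case m_11 = 1:
The clause (m_21') is unit, so m_21 = 0.
The clause (m_22) is unit, so m_22 = 1.
The clause (m_31') is unit, so m_31 = 0.
The clause (m_32) is unit, so m_32 = 1.
But (m_32') is also a unit clause — contradiction.
So m_11 must be the other value — set m_11 = 0.
The clause (m_12) is unit, so m_12 = 1.
The clause (m_22') is unit, so m_22 = 0.
The clause (m_21) is unit, so m_21 = 1.
The clause (m_31') is unit, so m_31 = 0.
The clause (m_32) is unit, so m_32 = 1.
But (m_32') is also a unit clause — contradiction.
Both values of m_11 lead to a conflict.

UNSATISFIABLE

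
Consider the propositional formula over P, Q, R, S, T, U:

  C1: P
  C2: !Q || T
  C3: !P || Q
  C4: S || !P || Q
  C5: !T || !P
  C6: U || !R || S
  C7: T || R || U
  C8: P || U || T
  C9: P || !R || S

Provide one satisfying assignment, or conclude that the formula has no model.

UNSATISFIABLE

From the singleton clause (P), P = true.
From the singleton clause (Q), Q = true.
From the singleton clause (T), T = true.
That conflicts with the unit clause (!T).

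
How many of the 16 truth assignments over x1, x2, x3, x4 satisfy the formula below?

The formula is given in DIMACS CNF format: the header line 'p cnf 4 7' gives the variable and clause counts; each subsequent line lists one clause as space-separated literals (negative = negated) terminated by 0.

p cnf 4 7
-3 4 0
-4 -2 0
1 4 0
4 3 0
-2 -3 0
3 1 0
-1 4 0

There are 2^4 = 16 truth assignments over (x1, x2, x3, x4).
Check each against the 7 clauses (columns in the order x1, x2, x3, x4):
  F F F F  ✗ fails (x1 ∨ x4)
  F F F T  ✗ fails (x3 ∨ x1)
  F F T F  ✗ fails (¬x3 ∨ x4)
  F F T T  ✓ satisfies all
  F T F F  ✗ fails (x1 ∨ x4)
  F T F T  ✗ fails (¬x4 ∨ ¬x2)
  F T T F  ✗ fails (¬x3 ∨ x4)
  F T T T  ✗ fails (¬x4 ∨ ¬x2)
  T F F F  ✗ fails (x4 ∨ x3)
  T F F T  ✓ satisfies all
  T F T F  ✗ fails (¬x3 ∨ x4)
  T F T T  ✓ satisfies all
  T T F F  ✗ fails (x4 ∨ x3)
  T T F T  ✗ fails (¬x4 ∨ ¬x2)
  T T T F  ✗ fails (¬x3 ∨ x4)
  T T T T  ✗ fails (¬x4 ∨ ¬x2)
3 of the 16 rows are models.

3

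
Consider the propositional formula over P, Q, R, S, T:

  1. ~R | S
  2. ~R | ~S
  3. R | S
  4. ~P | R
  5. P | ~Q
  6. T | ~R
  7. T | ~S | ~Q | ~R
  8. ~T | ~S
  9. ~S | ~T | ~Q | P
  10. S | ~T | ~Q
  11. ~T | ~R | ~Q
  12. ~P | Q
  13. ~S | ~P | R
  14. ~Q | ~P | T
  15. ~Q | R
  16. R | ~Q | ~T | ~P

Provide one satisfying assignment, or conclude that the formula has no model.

Branch on R: set R = 0.
(S) alone gives S = 1.
(~P) alone gives P = 0.
(~Q) alone gives Q = 0.
(~T) alone gives T = 0.
All clauses are satisfied.

P: 0, Q: 0, R: 0, S: 1, T: 0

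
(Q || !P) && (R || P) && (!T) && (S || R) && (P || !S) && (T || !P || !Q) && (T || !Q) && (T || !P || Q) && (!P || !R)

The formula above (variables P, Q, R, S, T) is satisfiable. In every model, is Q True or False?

False

Suppose Q = true.
From the singleton clause (!T), T = false.
That conflicts with the unit clause (T).
So every satisfying assignment has Q = False.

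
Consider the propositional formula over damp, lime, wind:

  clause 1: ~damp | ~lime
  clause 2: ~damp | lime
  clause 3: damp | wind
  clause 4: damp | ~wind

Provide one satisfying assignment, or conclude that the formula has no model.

UNSATISFIABLE

Suppose damp = 0.
(wind) alone gives wind = 1.
That conflicts with the unit clause (~wind).
That branch fails; take damp = 1 instead.
(~lime) alone gives lime = 0.
That conflicts with the unit clause (lime).
Both values of damp lead to a conflict.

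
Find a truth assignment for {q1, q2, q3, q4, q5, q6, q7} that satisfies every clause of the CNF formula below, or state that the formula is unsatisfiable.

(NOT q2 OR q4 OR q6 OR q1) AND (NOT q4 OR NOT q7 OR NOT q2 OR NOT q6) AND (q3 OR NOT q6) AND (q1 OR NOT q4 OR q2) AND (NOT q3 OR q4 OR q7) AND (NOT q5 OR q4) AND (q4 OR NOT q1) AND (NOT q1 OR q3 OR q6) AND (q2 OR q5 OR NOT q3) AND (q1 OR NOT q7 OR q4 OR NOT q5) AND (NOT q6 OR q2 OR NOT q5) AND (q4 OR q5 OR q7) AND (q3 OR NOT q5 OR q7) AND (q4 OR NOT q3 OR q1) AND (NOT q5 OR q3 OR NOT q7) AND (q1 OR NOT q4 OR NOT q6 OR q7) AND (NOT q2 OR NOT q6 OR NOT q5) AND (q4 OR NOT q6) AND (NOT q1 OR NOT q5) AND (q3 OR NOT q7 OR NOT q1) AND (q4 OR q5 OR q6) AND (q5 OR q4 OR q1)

q1: true; q2: true; q3: true; q4: true; q5: false; q6: false; q7: false

Try q3 = true.
Try q4 = true.
Try q1 = true.
(NOT q5) alone gives q5 = false.
(q2) alone gives q2 = true.
Try q7 = false.
No clause remains; q6 is free.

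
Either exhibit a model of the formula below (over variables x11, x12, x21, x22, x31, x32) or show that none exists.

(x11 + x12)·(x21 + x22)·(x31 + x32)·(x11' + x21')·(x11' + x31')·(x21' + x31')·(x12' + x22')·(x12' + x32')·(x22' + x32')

UNSATISFIABLE

Case x11 = 1:
(x21') alone gives x21 = 0.
(x22) alone gives x22 = 1.
(x31') alone gives x31 = 0.
(x32) alone gives x32 = 1.
That conflicts with the unit clause (x32').
Backtrack on x11: now try x11 = 0.
(x12) alone gives x12 = 1.
(x22') alone gives x22 = 0.
(x21) alone gives x21 = 1.
(x31') alone gives x31 = 0.
(x32) alone gives x32 = 1.
That conflicts with the unit clause (x32').
Neither x11 = 1 nor x11 = 0 works.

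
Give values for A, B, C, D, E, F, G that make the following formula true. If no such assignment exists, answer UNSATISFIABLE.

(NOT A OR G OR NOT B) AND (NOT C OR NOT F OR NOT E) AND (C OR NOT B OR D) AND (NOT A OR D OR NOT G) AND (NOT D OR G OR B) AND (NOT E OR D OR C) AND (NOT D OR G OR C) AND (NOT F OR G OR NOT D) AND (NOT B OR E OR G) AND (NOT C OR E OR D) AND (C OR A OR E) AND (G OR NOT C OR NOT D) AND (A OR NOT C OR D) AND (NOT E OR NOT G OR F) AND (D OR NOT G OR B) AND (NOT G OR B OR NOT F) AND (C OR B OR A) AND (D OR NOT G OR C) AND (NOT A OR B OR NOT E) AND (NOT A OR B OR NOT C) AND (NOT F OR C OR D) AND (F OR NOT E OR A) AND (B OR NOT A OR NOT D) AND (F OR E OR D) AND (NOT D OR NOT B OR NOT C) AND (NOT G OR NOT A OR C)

A: false, B: true, C: false, D: true, E: true, F: true, G: true

Try A = false.
Try C = false.
(E) alone gives E = true.
(D) alone gives D = true.
(G) alone gives G = true.
(F) alone gives F = true.
(B) alone gives B = true.
All clauses are satisfied.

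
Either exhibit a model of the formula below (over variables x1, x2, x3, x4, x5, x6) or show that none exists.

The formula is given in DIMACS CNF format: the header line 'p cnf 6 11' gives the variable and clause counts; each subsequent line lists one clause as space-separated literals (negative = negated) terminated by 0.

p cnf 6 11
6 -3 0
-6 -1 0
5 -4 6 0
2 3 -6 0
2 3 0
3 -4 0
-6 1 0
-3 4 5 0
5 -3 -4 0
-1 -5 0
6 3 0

UNSATISFIABLE

Try x6 = True.
Unit clause (¬x1) forces x1 = False.
Now (x1) is unsatisfied and unit — conflict.
That branch fails; take x6 = False instead.
Unit clause (¬x3) forces x3 = False.
Now (x3) is unsatisfied and unit — conflict.
Either choice for x6 ends in contradiction.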